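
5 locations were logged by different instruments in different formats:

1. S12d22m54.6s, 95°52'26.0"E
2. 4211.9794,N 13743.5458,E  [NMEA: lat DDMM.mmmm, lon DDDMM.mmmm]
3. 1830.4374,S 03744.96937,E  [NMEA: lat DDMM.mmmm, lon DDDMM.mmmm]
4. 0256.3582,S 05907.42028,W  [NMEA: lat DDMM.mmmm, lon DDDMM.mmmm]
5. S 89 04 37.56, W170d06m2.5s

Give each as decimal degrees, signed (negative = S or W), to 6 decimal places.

Point 1:
  Latitude: 22′ + 54.6″ = 22.91000′; 12 + 22.91000/60 = 12.3818333
  hemisphere S, so the sign is −
  λ: 95 + 52/60 + 26/3600 = 95.8738889
  E → positive
Point 2:
  Lat: degrees = first 2 digits = 42, minutes = 11.9794; 42 + 11.9794/60 = 42.1996567
  N ⇒ keep positive
  Lon: degrees = first 3 digits = 137, minutes = 43.5458; 137 + 43.5458/60 = 137.7257633
  E → positive
Point 3:
  φ: split at 2 digits → 18° and 30.4374′; 18 + 30.4374/60 = 18.5072900
  S → negative
  λ: degrees = first 3 digits = 37, minutes = 44.96937; 37 + 44.96937/60 = 37.7494895
  E ⇒ keep positive
Point 4:
  Lat: split at 2 digits → 02° and 56.3582′; 2 + 56.3582/60 = 2.9393033
  hemisphere S, so the sign is −
  Longitude: split at 3 digits → 059° and 7.42028′; 59 + 7.42028/60 = 59.1236713
  W ⇒ negate
Point 5:
  φ: 4′ + 37.56″ = 4.62600′; 89 + 4.62600/60 = 89.0771000
  S ⇒ negate
  Lon: 170° + 6/60 + 2.5/3600 = 170 + 0.100000 + 0.000694 = 170.1006944
  hemisphere W, so the sign is −

1. -12.381833, 95.873889
2. 42.199657, 137.725763
3. -18.507290, 37.749490
4. -2.939303, -59.123671
5. -89.077100, -170.100694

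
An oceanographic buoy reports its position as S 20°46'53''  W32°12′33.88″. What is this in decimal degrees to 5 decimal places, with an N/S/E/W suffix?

φ: 20° + 46/60 + 53/3600 = 20 + 0.766667 + 0.014722 = 20.781389
Longitude: 32 + 12/60 + 33.88/3600 = 32.209411

20.78139° S, 32.20941° W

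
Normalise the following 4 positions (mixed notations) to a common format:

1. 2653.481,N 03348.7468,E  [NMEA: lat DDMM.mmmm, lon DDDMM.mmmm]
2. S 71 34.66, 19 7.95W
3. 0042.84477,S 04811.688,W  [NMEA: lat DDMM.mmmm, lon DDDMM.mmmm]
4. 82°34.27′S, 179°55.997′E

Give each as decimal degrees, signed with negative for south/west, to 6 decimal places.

Point 1:
  φ: degrees = first 2 digits = 26, minutes = 53.481; 26 + 53.481/60 = 26.8913500
  N ⇒ keep positive
  Lon: split at 3 digits → 033° and 48.7468′; 33 + 48.7468/60 = 33.8124467
  E → positive
Point 2:
  Latitude: 34.66′ = 0.577667°; total 71.5776667
  S → negative
  Lon: 7.95′ = 0.132500°; total 19.1325000
  hemisphere W, so the sign is −
Point 3:
  φ: degrees = first 2 digits = 0, minutes = 42.84477; 0 + 42.84477/60 = 0.7140795
  hemisphere S, so the sign is −
  Lon: degrees = first 3 digits = 48, minutes = 11.688; 48 + 11.688/60 = 48.1948000
  W ⇒ negate
Point 4:
  Latitude: 34.27′ = 0.571167°; total 82.5711667
  S ⇒ negate
  λ: 55.997′ = 0.933283°; total 179.9332833
  E → positive

1. 26.891350, 33.812447
2. -71.577667, -19.132500
3. -0.714080, -48.194800
4. -82.571167, 179.933283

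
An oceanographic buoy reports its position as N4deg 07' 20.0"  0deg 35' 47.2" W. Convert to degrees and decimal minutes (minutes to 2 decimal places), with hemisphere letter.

4° 7.33′ N, 0° 35.79′ W

Latitude: 7 + 20/60 = 7.3333′
Longitude: seconds/60 = 0.78667; minutes = 35 + 0.78667 = 35.7867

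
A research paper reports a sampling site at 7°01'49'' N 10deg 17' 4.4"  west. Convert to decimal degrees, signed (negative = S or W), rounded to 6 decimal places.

7.030278, -10.284556

Lat: 1′ + 49″ = 1.81667′; 7 + 1.81667/60 = 7.0302778
N → positive
λ: 17′ + 4.4″ = 17.07333′; 10 + 17.07333/60 = 10.2845556
hemisphere W, so the sign is −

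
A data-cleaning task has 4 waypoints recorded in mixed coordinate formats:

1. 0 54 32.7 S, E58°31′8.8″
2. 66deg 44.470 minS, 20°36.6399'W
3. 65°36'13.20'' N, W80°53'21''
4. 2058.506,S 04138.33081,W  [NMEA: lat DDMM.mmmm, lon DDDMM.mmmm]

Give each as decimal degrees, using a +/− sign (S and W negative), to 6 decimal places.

1. -0.909083, 58.519111
2. -66.741167, -20.610665
3. 65.603667, -80.889167
4. -20.975100, -41.638847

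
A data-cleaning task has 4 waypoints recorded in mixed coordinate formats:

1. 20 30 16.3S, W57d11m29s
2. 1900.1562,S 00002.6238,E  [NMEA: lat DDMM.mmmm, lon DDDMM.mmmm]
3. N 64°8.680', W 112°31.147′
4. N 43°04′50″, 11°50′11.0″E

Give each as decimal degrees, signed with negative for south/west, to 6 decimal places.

1. -20.504528, -57.191389
2. -19.002603, 0.043730
3. 64.144667, -112.519117
4. 43.080556, 11.836389

Point 1:
  Latitude: 30′ + 16.3″ = 30.27167′; 20 + 30.27167/60 = 20.5045278
  hemisphere S, so the sign is −
  λ: 11′ + 29″ = 11.48333′; 57 + 11.48333/60 = 57.1913889
  hemisphere W, so the sign is −
Point 2:
  Lat: degrees = first 2 digits = 19, minutes = 0.1562; 19 + 0.1562/60 = 19.0026033
  hemisphere S, so the sign is −
  Lon: split at 3 digits → 000° and 2.6238′; 0 + 2.6238/60 = 0.0437300
  E ⇒ keep positive
Point 3:
  Lat: 8.68′ = 0.144667°; total 64.1446667
  N → positive
  Longitude: 112 + 31.147/60 = 112.5191167
  hemisphere W, so the sign is −
Point 4:
  φ: 4′ + 50″ = 4.83333′; 43 + 4.83333/60 = 43.0805556
  N ⇒ keep positive
  λ: 11° + 50/60 + 11/3600 = 11 + 0.833333 + 0.003056 = 11.8363889
  E ⇒ keep positive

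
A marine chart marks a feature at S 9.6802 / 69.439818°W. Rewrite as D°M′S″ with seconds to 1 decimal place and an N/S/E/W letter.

9°40′48.7″ S, 69°26′23.3″ W

Lat: 0.680200 × 60 = 40.81200′ → 40′, remainder × 60 = 48.720″
λ: 0.439818° → 26.38908′; 0.38908 × 60 = 23.345″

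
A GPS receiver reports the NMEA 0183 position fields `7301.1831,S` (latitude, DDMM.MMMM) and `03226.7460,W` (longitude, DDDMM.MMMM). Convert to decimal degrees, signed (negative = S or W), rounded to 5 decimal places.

-73.01972, -32.44577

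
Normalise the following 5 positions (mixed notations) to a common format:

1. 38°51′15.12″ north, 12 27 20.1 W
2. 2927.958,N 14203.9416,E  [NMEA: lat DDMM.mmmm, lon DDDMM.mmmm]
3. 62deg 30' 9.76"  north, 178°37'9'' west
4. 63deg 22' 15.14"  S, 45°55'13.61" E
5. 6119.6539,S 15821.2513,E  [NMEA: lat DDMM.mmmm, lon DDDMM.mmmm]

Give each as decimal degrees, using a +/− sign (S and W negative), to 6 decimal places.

Point 1:
  Lat: 38 + 51/60 + 15.12/3600 = 38.8542000
  N → positive
  Longitude: 12° + 27/60 + 20.1/3600 = 12 + 0.450000 + 0.005583 = 12.4555833
  W ⇒ negate
Point 2:
  Lat: degrees = first 2 digits = 29, minutes = 27.958; 29 + 27.958/60 = 29.4659667
  N → positive
  λ: split at 3 digits → 142° and 3.9416′; 142 + 3.9416/60 = 142.0656933
  E ⇒ keep positive
Point 3:
  φ: 30′ + 9.76″ = 30.16267′; 62 + 30.16267/60 = 62.5027111
  N → positive
  λ: 178 + 37/60 + 9/3600 = 178.6191667
  W ⇒ negate
Point 4:
  φ: 63 + 22/60 + 15.14/3600 = 63.3708722
  S → negative
  Lon: 55′ + 13.61″ = 55.22683′; 45 + 55.22683/60 = 45.9204472
  E ⇒ keep positive
Point 5:
  φ: degrees = first 2 digits = 61, minutes = 19.6539; 61 + 19.6539/60 = 61.3275650
  hemisphere S, so the sign is −
  Lon: degrees = first 3 digits = 158, minutes = 21.2513; 158 + 21.2513/60 = 158.3541883
  E ⇒ keep positive

1. 38.854200, -12.455583
2. 29.465967, 142.065693
3. 62.502711, -178.619167
4. -63.370872, 45.920447
5. -61.327565, 158.354188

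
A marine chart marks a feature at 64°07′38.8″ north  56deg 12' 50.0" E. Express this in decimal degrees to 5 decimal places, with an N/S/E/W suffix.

Lat: 64 + 7/60 + 38.8/3600 = 64.127444
Lon: 12′ + 50″ = 12.83333′; 56 + 12.83333/60 = 56.213889

64.12744° N, 56.21389° E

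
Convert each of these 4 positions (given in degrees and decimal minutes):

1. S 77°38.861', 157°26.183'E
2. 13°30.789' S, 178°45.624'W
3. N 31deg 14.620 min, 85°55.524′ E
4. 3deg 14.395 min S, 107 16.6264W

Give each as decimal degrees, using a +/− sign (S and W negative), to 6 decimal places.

1. -77.647683, 157.436383
2. -13.513150, -178.760400
3. 31.243667, 85.925400
4. -3.239917, -107.277107

Point 1:
  Lat: 77 + 38.861/60 = 77.6476833
  S → negative
  λ: 157 + 26.183/60 = 157.4363833
  E → positive
Point 2:
  Latitude: 30.789′ = 0.513150°; total 13.5131500
  S → negative
  Lon: 178 + 45.624/60 = 178.7604000
  W → negative
Point 3:
  Latitude: 14.62′ = 0.243667°; total 31.2436667
  N → positive
  Lon: 55.524′ = 0.925400°; total 85.9254000
  E ⇒ keep positive
Point 4:
  φ: 3 + 14.395/60 = 3.2399167
  S ⇒ negate
  λ: 107 + 16.6264/60 = 107.2771067
  hemisphere W, so the sign is −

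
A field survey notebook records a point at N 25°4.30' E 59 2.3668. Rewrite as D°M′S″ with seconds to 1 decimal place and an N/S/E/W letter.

Lat: 4.30000′ → 4′ and 0.30000 × 60 = 18.000″
λ: 2.36680′ → 2′ and 0.36680 × 60 = 22.008″

25°04′18.0″ N, 59°02′22.0″ E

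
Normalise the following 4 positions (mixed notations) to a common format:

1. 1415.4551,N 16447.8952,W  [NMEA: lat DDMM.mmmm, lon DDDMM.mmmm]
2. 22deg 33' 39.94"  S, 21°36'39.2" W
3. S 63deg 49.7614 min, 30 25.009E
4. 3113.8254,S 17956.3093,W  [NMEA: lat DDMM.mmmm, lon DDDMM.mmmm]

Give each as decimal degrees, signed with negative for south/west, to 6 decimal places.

1. 14.257585, -164.798253
2. -22.561094, -21.610889
3. -63.829357, 30.416817
4. -31.230423, -179.938488

Point 1:
  Lat: degrees = first 2 digits = 14, minutes = 15.4551; 14 + 15.4551/60 = 14.2575850
  N ⇒ keep positive
  λ: split at 3 digits → 164° and 47.8952′; 164 + 47.8952/60 = 164.7982533
  W → negative
Point 2:
  Latitude: 22° + 33/60 + 39.94/3600 = 22 + 0.550000 + 0.011094 = 22.5610944
  hemisphere S, so the sign is −
  λ: 21 + 36/60 + 39.2/3600 = 21.6108889
  W → negative
Point 3:
  Latitude: 63 + 49.7614/60 = 63.8293567
  S ⇒ negate
  Lon: 30 + 25.009/60 = 30.4168167
  E → positive
Point 4:
  Lat: degrees = first 2 digits = 31, minutes = 13.8254; 31 + 13.8254/60 = 31.2304233
  S ⇒ negate
  Lon: split at 3 digits → 179° and 56.3093′; 179 + 56.3093/60 = 179.9384883
  W ⇒ negate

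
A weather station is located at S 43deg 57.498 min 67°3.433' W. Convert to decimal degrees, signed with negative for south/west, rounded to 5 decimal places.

-43.95830, -67.05722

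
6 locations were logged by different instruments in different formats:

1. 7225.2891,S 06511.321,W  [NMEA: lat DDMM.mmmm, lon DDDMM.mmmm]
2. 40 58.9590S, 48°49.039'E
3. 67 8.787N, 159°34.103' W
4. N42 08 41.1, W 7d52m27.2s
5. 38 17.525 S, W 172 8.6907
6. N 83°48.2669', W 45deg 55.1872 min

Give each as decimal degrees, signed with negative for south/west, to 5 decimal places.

Point 1:
  Lat: split at 2 digits → 72° and 25.2891′; 72 + 25.2891/60 = 72.421485
  hemisphere S, so the sign is −
  λ: split at 3 digits → 065° and 11.321′; 65 + 11.321/60 = 65.188683
  hemisphere W, so the sign is −
Point 2:
  Latitude: 40 + 58.959/60 = 40.982650
  hemisphere S, so the sign is −
  Lon: 49.039′ = 0.817317°; total 48.817317
  E ⇒ keep positive
Point 3:
  Latitude: 8.787′ = 0.146450°; total 67.146450
  N ⇒ keep positive
  Longitude: 159 + 34.103/60 = 159.568383
  W ⇒ negate
Point 4:
  Lat: 8′ + 41.1″ = 8.68500′; 42 + 8.68500/60 = 42.144750
  N ⇒ keep positive
  Longitude: 7 + 52/60 + 27.2/3600 = 7.874222
  W → negative
Point 5:
  Latitude: 38 + 17.525/60 = 38.292083
  hemisphere S, so the sign is −
  Lon: 8.6907′ = 0.144845°; total 172.144845
  W ⇒ negate
Point 6:
  Latitude: 48.2669′ = 0.804448°; total 83.804448
  N ⇒ keep positive
  Longitude: 55.1872′ = 0.919787°; total 45.919787
  W ⇒ negate

1. -72.42149, -65.18868
2. -40.98265, 48.81732
3. 67.14645, -159.56838
4. 42.14475, -7.87422
5. -38.29208, -172.14485
6. 83.80445, -45.91979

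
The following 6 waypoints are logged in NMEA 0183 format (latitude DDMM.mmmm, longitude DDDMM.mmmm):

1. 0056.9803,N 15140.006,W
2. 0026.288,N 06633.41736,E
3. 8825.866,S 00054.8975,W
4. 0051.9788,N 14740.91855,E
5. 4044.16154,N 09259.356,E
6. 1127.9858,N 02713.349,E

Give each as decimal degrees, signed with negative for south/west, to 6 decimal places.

Point 1:
  Latitude: split at 2 digits → 00° and 56.9803′; 0 + 56.9803/60 = 0.9496717
  N ⇒ keep positive
  Longitude: degrees = first 3 digits = 151, minutes = 40.006; 151 + 40.006/60 = 151.6667667
  hemisphere W, so the sign is −
Point 2:
  φ: split at 2 digits → 00° and 26.288′; 0 + 26.288/60 = 0.4381333
  N → positive
  λ: split at 3 digits → 066° and 33.41736′; 66 + 33.41736/60 = 66.5569560
  E → positive
Point 3:
  Latitude: degrees = first 2 digits = 88, minutes = 25.866; 88 + 25.866/60 = 88.4311000
  S ⇒ negate
  Longitude: split at 3 digits → 000° and 54.8975′; 0 + 54.8975/60 = 0.9149583
  W ⇒ negate
Point 4:
  Latitude: split at 2 digits → 00° and 51.9788′; 0 + 51.9788/60 = 0.8663133
  N ⇒ keep positive
  Longitude: degrees = first 3 digits = 147, minutes = 40.91855; 147 + 40.91855/60 = 147.6819758
  E ⇒ keep positive
Point 5:
  φ: split at 2 digits → 40° and 44.16154′; 40 + 44.16154/60 = 40.7360257
  N ⇒ keep positive
  λ: split at 3 digits → 092° and 59.356′; 92 + 59.356/60 = 92.9892667
  E ⇒ keep positive
Point 6:
  φ: split at 2 digits → 11° and 27.9858′; 11 + 27.9858/60 = 11.4664300
  N → positive
  Longitude: degrees = first 3 digits = 27, minutes = 13.349; 27 + 13.349/60 = 27.2224833
  E ⇒ keep positive

1. 0.949672, -151.666767
2. 0.438133, 66.556956
3. -88.431100, -0.914958
4. 0.866313, 147.681976
5. 40.736026, 92.989267
6. 11.466430, 27.222483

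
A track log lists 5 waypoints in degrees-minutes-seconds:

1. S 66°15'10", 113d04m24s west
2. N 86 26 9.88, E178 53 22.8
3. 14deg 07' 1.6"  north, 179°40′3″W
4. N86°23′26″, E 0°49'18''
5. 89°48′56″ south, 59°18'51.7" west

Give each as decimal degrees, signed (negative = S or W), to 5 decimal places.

1. -66.25278, -113.07333
2. 86.43608, 178.88967
3. 14.11711, -179.66750
4. 86.39056, 0.82167
5. -89.81556, -59.31436

Point 1:
  Lat: 15′ + 10″ = 15.16667′; 66 + 15.16667/60 = 66.252778
  S → negative
  Lon: 113° + 4/60 + 24/3600 = 113 + 0.066667 + 0.006667 = 113.073333
  W → negative
Point 2:
  φ: 86 + 26/60 + 9.88/3600 = 86.436078
  N → positive
  Longitude: 178° + 53/60 + 22.8/3600 = 178 + 0.883333 + 0.006333 = 178.889667
  E → positive
Point 3:
  φ: 14° + 7/60 + 1.6/3600 = 14 + 0.116667 + 0.000444 = 14.117111
  N ⇒ keep positive
  Lon: 179 + 40/60 + 3/3600 = 179.667500
  hemisphere W, so the sign is −
Point 4:
  Lat: 86° + 23/60 + 26/3600 = 86 + 0.383333 + 0.007222 = 86.390556
  N ⇒ keep positive
  λ: 49′ + 18″ = 49.30000′; 0 + 49.30000/60 = 0.821667
  E → positive
Point 5:
  Latitude: 89° + 48/60 + 56/3600 = 89 + 0.800000 + 0.015556 = 89.815556
  hemisphere S, so the sign is −
  Lon: 18′ + 51.7″ = 18.86167′; 59 + 18.86167/60 = 59.314361
  W → negative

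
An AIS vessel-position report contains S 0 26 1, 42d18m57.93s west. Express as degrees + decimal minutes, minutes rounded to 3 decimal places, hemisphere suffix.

0° 26.017′ S, 42° 18.966′ W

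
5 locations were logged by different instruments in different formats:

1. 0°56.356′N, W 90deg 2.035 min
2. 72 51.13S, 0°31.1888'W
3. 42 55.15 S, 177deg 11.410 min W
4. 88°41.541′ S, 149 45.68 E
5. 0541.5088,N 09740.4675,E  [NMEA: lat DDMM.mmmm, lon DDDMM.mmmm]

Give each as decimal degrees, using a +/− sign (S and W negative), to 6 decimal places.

Point 1:
  Lat: 0 + 56.356/60 = 0.9392667
  N → positive
  Lon: 2.035′ = 0.033917°; total 90.0339167
  hemisphere W, so the sign is −
Point 2:
  Latitude: 51.13′ = 0.852167°; total 72.8521667
  S ⇒ negate
  Longitude: 0 + 31.1888/60 = 0.5198133
  hemisphere W, so the sign is −
Point 3:
  Latitude: 55.15′ = 0.919167°; total 42.9191667
  S → negative
  λ: 177 + 11.41/60 = 177.1901667
  hemisphere W, so the sign is −
Point 4:
  Lat: 88 + 41.541/60 = 88.6923500
  S ⇒ negate
  λ: 149 + 45.68/60 = 149.7613333
  E → positive
Point 5:
  φ: split at 2 digits → 05° and 41.5088′; 5 + 41.5088/60 = 5.6918133
  N ⇒ keep positive
  Lon: split at 3 digits → 097° and 40.4675′; 97 + 40.4675/60 = 97.6744583
  E → positive

1. 0.939267, -90.033917
2. -72.852167, -0.519813
3. -42.919167, -177.190167
4. -88.692350, 149.761333
5. 5.691813, 97.674458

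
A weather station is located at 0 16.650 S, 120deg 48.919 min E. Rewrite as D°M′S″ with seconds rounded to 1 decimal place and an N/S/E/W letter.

0°16′39.0″ S, 120°48′55.1″ E

Latitude: 16.65000′ → 16′ and 0.65000 × 60 = 39.000″
λ: 48.91900′ → 48′ and 0.91900 × 60 = 55.140″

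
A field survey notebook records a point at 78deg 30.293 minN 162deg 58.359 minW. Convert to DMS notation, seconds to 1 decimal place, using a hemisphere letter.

78°30′17.6″ N, 162°58′21.5″ W

Latitude: 30.29300′ → 30′ and 0.29300 × 60 = 17.580″
λ: 58.35900′ → 58′ and 0.35900 × 60 = 21.540″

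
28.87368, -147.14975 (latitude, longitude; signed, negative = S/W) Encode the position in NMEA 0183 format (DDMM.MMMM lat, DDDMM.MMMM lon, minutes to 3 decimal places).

φ: fractional part 0.873680 → 52.42080 minutes
Longitude is negative → W; |value| = 147.149750
Lon: fractional part 0.149750 → 8.98500 minutes

2852.421,N / 14708.985,W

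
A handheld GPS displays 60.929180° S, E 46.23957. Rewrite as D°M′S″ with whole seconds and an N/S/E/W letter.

60°55′45″ S, 46°14′22″ E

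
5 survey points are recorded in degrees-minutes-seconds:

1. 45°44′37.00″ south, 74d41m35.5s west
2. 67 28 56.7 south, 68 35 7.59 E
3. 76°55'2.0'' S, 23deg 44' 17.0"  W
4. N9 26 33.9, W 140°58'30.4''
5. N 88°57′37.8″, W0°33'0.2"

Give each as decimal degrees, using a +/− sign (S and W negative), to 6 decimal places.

1. -45.743611, -74.693194
2. -67.482417, 68.585442
3. -76.917222, -23.738056
4. 9.442750, -140.975111
5. 88.960500, -0.550056

Point 1:
  Latitude: 44′ + 37″ = 44.61667′; 45 + 44.61667/60 = 45.7436111
  S → negative
  λ: 41′ + 35.5″ = 41.59167′; 74 + 41.59167/60 = 74.6931944
  W → negative
Point 2:
  φ: 28′ + 56.7″ = 28.94500′; 67 + 28.94500/60 = 67.4824167
  S ⇒ negate
  Longitude: 35′ + 7.59″ = 35.12650′; 68 + 35.12650/60 = 68.5854417
  E → positive
Point 3:
  Lat: 76 + 55/60 + 2/3600 = 76.9172222
  S → negative
  Longitude: 23 + 44/60 + 17/3600 = 23.7380556
  W → negative
Point 4:
  Lat: 9° + 26/60 + 33.9/3600 = 9 + 0.433333 + 0.009417 = 9.4427500
  N → positive
  Longitude: 140° + 58/60 + 30.4/3600 = 140 + 0.966667 + 0.008444 = 140.9751111
  W → negative
Point 5:
  Latitude: 88 + 57/60 + 37.8/3600 = 88.9605000
  N → positive
  Longitude: 0° + 33/60 + 0.2/3600 = 0 + 0.550000 + 0.000056 = 0.5500556
  W ⇒ negate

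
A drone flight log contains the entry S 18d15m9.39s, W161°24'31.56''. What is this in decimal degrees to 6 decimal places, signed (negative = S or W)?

-18.252608, -161.408767

φ: 18 + 15/60 + 9.39/3600 = 18.2526083
hemisphere S, so the sign is −
λ: 161° + 24/60 + 31.56/3600 = 161 + 0.400000 + 0.008767 = 161.4087667
W ⇒ negate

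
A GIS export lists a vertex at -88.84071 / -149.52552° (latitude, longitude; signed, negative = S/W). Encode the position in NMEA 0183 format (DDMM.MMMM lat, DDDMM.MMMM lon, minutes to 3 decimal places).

8850.443,S / 14931.531,W

Latitude is negative → S; |value| = 88.840710
Lat: minutes = (88.840710 − 88) × 60 = 50.44260
Longitude is negative → W; |value| = 149.525520
Longitude: fractional part 0.525520 → 31.53120 minutes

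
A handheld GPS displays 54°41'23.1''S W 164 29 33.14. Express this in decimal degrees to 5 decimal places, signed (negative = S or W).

-54.68975, -164.49254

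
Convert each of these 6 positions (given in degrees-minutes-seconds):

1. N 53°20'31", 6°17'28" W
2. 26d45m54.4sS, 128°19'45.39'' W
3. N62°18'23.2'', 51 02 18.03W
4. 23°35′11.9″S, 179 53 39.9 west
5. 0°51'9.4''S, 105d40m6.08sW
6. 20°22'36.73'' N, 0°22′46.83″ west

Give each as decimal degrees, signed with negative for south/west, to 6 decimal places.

1. 53.341944, -6.291111
2. -26.765111, -128.329275
3. 62.306444, -51.038342
4. -23.586639, -179.894417
5. -0.852611, -105.668356
6. 20.376869, -0.379675

Point 1:
  φ: 53 + 20/60 + 31/3600 = 53.3419444
  N → positive
  Lon: 6 + 17/60 + 28/3600 = 6.2911111
  W → negative
Point 2:
  φ: 26° + 45/60 + 54.4/3600 = 26 + 0.750000 + 0.015111 = 26.7651111
  S ⇒ negate
  λ: 128 + 19/60 + 45.39/3600 = 128.3292750
  W ⇒ negate
Point 3:
  Latitude: 62 + 18/60 + 23.2/3600 = 62.3064444
  N → positive
  λ: 51° + 2/60 + 18.03/3600 = 51 + 0.033333 + 0.005008 = 51.0383417
  hemisphere W, so the sign is −
Point 4:
  Lat: 23 + 35/60 + 11.9/3600 = 23.5866389
  S → negative
  λ: 179° + 53/60 + 39.9/3600 = 179 + 0.883333 + 0.011083 = 179.8944167
  hemisphere W, so the sign is −
Point 5:
  Lat: 51′ + 9.4″ = 51.15667′; 0 + 51.15667/60 = 0.8526111
  S → negative
  λ: 105 + 40/60 + 6.08/3600 = 105.6683556
  hemisphere W, so the sign is −
Point 6:
  Lat: 22′ + 36.73″ = 22.61217′; 20 + 22.61217/60 = 20.3768694
  N → positive
  Longitude: 0° + 22/60 + 46.83/3600 = 0 + 0.366667 + 0.013008 = 0.3796750
  hemisphere W, so the sign is −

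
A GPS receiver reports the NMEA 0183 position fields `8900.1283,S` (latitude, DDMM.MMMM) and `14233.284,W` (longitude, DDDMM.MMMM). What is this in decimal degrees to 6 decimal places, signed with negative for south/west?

-89.002138, -142.554733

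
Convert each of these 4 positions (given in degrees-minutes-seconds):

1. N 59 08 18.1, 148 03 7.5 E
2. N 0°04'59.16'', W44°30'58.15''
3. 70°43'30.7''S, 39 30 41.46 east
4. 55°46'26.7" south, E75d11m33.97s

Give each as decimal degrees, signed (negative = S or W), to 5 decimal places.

Point 1:
  φ: 59° + 8/60 + 18.1/3600 = 59 + 0.133333 + 0.005028 = 59.138361
  N → positive
  λ: 148 + 3/60 + 7.5/3600 = 148.052083
  E → positive
Point 2:
  Lat: 0° + 4/60 + 59.16/3600 = 0 + 0.066667 + 0.016433 = 0.083100
  N ⇒ keep positive
  λ: 44 + 30/60 + 58.15/3600 = 44.516153
  W → negative
Point 3:
  Latitude: 70° + 43/60 + 30.7/3600 = 70 + 0.716667 + 0.008528 = 70.725194
  S → negative
  Longitude: 30′ + 41.46″ = 30.69100′; 39 + 30.69100/60 = 39.511517
  E ⇒ keep positive
Point 4:
  Latitude: 55° + 46/60 + 26.7/3600 = 55 + 0.766667 + 0.007417 = 55.774083
  hemisphere S, so the sign is −
  Longitude: 75 + 11/60 + 33.97/3600 = 75.192769
  E ⇒ keep positive

1. 59.13836, 148.05208
2. 0.08310, -44.51615
3. -70.72519, 39.51152
4. -55.77408, 75.19277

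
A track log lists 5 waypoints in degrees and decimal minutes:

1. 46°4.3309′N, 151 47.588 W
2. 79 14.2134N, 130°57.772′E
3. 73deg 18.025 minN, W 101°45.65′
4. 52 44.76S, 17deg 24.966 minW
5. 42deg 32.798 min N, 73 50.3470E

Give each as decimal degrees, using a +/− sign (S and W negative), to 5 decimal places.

1. 46.07218, -151.79313
2. 79.23689, 130.96287
3. 73.30042, -101.76083
4. -52.74600, -17.41610
5. 42.54663, 73.83912

Point 1:
  Latitude: 46 + 4.3309/60 = 46.072182
  N ⇒ keep positive
  Lon: 47.588′ = 0.793133°; total 151.793133
  hemisphere W, so the sign is −
Point 2:
  Lat: 79 + 14.2134/60 = 79.236890
  N ⇒ keep positive
  Lon: 57.772′ = 0.962867°; total 130.962867
  E → positive
Point 3:
  Lat: 18.025′ = 0.300417°; total 73.300417
  N ⇒ keep positive
  Lon: 45.65′ = 0.760833°; total 101.760833
  W → negative
Point 4:
  φ: 44.76′ = 0.746000°; total 52.746000
  S ⇒ negate
  λ: 24.966′ = 0.416100°; total 17.416100
  W → negative
Point 5:
  Lat: 42 + 32.798/60 = 42.546633
  N ⇒ keep positive
  Lon: 50.347′ = 0.839117°; total 73.839117
  E → positive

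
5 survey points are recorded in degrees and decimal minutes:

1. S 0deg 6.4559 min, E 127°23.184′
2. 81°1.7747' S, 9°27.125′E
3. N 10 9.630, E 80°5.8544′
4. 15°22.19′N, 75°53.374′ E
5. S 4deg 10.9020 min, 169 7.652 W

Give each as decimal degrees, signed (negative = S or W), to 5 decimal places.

1. -0.10760, 127.38640
2. -81.02958, 9.45208
3. 10.16050, 80.09757
4. 15.36983, 75.88957
5. -4.18170, -169.12753

Point 1:
  φ: 0 + 6.4559/60 = 0.107598
  S ⇒ negate
  λ: 23.184′ = 0.386400°; total 127.386400
  E ⇒ keep positive
Point 2:
  Lat: 1.7747′ = 0.029578°; total 81.029578
  S → negative
  λ: 27.125′ = 0.452083°; total 9.452083
  E ⇒ keep positive
Point 3:
  φ: 10 + 9.63/60 = 10.160500
  N ⇒ keep positive
  Lon: 80 + 5.8544/60 = 80.097573
  E ⇒ keep positive
Point 4:
  Lat: 22.19′ = 0.369833°; total 15.369833
  N ⇒ keep positive
  Lon: 53.374′ = 0.889567°; total 75.889567
  E → positive
Point 5:
  Latitude: 10.902′ = 0.181700°; total 4.181700
  S → negative
  Longitude: 7.652′ = 0.127533°; total 169.127533
  hemisphere W, so the sign is −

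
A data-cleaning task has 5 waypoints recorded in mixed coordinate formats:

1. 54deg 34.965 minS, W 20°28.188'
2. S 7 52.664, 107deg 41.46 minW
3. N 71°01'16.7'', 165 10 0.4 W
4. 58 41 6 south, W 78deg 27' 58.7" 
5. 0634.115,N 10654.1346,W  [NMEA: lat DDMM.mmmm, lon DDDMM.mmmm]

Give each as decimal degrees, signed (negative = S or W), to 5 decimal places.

1. -54.58275, -20.46980
2. -7.87773, -107.69100
3. 71.02131, -165.16678
4. -58.68500, -78.46631
5. 6.56858, -106.90224

Point 1:
  Latitude: 54 + 34.965/60 = 54.582750
  S ⇒ negate
  Lon: 28.188′ = 0.469800°; total 20.469800
  hemisphere W, so the sign is −
Point 2:
  φ: 52.664′ = 0.877733°; total 7.877733
  hemisphere S, so the sign is −
  Lon: 107 + 41.46/60 = 107.691000
  W → negative
Point 3:
  φ: 71 + 1/60 + 16.7/3600 = 71.021306
  N → positive
  Longitude: 165 + 10/60 + 0.4/3600 = 165.166778
  W → negative
Point 4:
  Latitude: 58 + 41/60 + 6/3600 = 58.685000
  hemisphere S, so the sign is −
  Longitude: 78° + 27/60 + 58.7/3600 = 78 + 0.450000 + 0.016306 = 78.466306
  W ⇒ negate
Point 5:
  Latitude: degrees = first 2 digits = 6, minutes = 34.115; 6 + 34.115/60 = 6.568583
  N → positive
  Lon: degrees = first 3 digits = 106, minutes = 54.1346; 106 + 54.1346/60 = 106.902243
  W → negative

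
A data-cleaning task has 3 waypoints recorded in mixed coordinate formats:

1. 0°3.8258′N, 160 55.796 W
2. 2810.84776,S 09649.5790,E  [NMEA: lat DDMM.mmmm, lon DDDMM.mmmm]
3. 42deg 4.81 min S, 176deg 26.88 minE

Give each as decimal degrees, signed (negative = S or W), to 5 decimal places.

1. 0.06376, -160.92993
2. -28.18080, 96.82632
3. -42.08017, 176.44800

Point 1:
  Latitude: 0 + 3.8258/60 = 0.063763
  N ⇒ keep positive
  Longitude: 55.796′ = 0.929933°; total 160.929933
  W → negative
Point 2:
  Lat: split at 2 digits → 28° and 10.84776′; 28 + 10.84776/60 = 28.180796
  S ⇒ negate
  λ: split at 3 digits → 096° and 49.579′; 96 + 49.579/60 = 96.826317
  E → positive
Point 3:
  φ: 42 + 4.81/60 = 42.080167
  hemisphere S, so the sign is −
  λ: 176 + 26.88/60 = 176.448000
  E → positive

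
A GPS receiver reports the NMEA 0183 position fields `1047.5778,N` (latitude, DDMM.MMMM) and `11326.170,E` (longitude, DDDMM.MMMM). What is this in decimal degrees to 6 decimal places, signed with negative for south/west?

Latitude: degrees = first 2 digits = 10, minutes = 47.5778; 10 + 47.5778/60 = 10.7929633
N → positive
Lon: split at 3 digits → 113° and 26.17′; 113 + 26.17/60 = 113.4361667
E → positive

10.792963, 113.436167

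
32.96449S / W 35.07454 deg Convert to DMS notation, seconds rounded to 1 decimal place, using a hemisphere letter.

Lat: whole degrees 32; 57.86940′ → 57′ and 52.164″
λ: 0.074540° → 4.47240′; 0.47240 × 60 = 28.344″

32°57′52.2″ S, 35°04′28.3″ W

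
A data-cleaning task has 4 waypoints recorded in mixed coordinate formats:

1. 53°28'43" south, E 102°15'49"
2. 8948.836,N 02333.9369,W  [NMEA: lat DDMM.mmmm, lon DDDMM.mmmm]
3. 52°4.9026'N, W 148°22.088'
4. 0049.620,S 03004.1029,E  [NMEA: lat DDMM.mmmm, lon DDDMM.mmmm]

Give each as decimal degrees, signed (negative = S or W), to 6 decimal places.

1. -53.478611, 102.263611
2. 89.813933, -23.565615
3. 52.081710, -148.368133
4. -0.827000, 30.068382

Point 1:
  φ: 53° + 28/60 + 43/3600 = 53 + 0.466667 + 0.011944 = 53.4786111
  hemisphere S, so the sign is −
  Lon: 102 + 15/60 + 49/3600 = 102.2636111
  E → positive
Point 2:
  Latitude: split at 2 digits → 89° and 48.836′; 89 + 48.836/60 = 89.8139333
  N → positive
  Lon: split at 3 digits → 023° and 33.9369′; 23 + 33.9369/60 = 23.5656150
  hemisphere W, so the sign is −
Point 3:
  φ: 4.9026′ = 0.081710°; total 52.0817100
  N ⇒ keep positive
  λ: 148 + 22.088/60 = 148.3681333
  W ⇒ negate
Point 4:
  Lat: split at 2 digits → 00° and 49.62′; 0 + 49.62/60 = 0.8270000
  S ⇒ negate
  Longitude: split at 3 digits → 030° and 4.1029′; 30 + 4.1029/60 = 30.0683817
  E ⇒ keep positive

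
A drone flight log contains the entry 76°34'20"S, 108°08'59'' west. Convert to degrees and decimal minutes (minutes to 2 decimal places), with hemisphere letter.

76° 34.33′ S, 108° 8.98′ W

Lat: seconds/60 = 0.33333; minutes = 34 + 0.33333 = 34.3333
Lon: 8 + 59/60 = 8.9833′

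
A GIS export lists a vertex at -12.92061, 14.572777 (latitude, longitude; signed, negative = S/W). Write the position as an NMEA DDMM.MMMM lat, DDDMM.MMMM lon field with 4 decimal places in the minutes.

1255.2366,S / 01434.3666,E

Latitude is negative → S; |value| = 12.920610
Latitude: 12° + 0.920610 × 60 = 12° 55.236600′
Longitude: minutes = (14.572777 − 14) × 60 = 34.366620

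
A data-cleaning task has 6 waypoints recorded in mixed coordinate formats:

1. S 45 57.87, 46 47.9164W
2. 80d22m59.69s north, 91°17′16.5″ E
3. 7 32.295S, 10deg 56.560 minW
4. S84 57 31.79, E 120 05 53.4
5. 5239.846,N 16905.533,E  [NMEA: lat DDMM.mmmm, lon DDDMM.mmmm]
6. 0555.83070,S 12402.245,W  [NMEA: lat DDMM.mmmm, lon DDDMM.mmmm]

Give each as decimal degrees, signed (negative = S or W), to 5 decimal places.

1. -45.96450, -46.79861
2. 80.38325, 91.28792
3. -7.53825, -10.94267
4. -84.95883, 120.09817
5. 52.66410, 169.09222
6. -5.93051, -124.03742

Point 1:
  Lat: 45 + 57.87/60 = 45.964500
  S → negative
  Lon: 46 + 47.9164/60 = 46.798607
  hemisphere W, so the sign is −
Point 2:
  Latitude: 22′ + 59.69″ = 22.99483′; 80 + 22.99483/60 = 80.383247
  N → positive
  λ: 17′ + 16.5″ = 17.27500′; 91 + 17.27500/60 = 91.287917
  E ⇒ keep positive
Point 3:
  Latitude: 7 + 32.295/60 = 7.538250
  S → negative
  λ: 10 + 56.56/60 = 10.942667
  W → negative
Point 4:
  Lat: 57′ + 31.79″ = 57.52983′; 84 + 57.52983/60 = 84.958831
  S → negative
  λ: 5′ + 53.4″ = 5.89000′; 120 + 5.89000/60 = 120.098167
  E ⇒ keep positive
Point 5:
  Lat: split at 2 digits → 52° and 39.846′; 52 + 39.846/60 = 52.664100
  N ⇒ keep positive
  Lon: degrees = first 3 digits = 169, minutes = 5.533; 169 + 5.533/60 = 169.092217
  E ⇒ keep positive
Point 6:
  φ: split at 2 digits → 05° and 55.8307′; 5 + 55.8307/60 = 5.930512
  S → negative
  Longitude: degrees = first 3 digits = 124, minutes = 2.245; 124 + 2.245/60 = 124.037417
  hemisphere W, so the sign is −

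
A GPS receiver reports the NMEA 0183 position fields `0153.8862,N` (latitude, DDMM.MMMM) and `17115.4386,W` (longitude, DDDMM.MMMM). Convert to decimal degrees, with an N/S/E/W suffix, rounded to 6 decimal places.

1.898103° N, 171.257310° W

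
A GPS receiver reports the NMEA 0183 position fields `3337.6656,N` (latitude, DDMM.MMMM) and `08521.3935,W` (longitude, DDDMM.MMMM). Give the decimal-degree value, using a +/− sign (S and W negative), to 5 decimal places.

Lat: split at 2 digits → 33° and 37.6656′; 33 + 37.6656/60 = 33.627760
N → positive
Longitude: degrees = first 3 digits = 85, minutes = 21.3935; 85 + 21.3935/60 = 85.356558
W ⇒ negate

33.62776, -85.35656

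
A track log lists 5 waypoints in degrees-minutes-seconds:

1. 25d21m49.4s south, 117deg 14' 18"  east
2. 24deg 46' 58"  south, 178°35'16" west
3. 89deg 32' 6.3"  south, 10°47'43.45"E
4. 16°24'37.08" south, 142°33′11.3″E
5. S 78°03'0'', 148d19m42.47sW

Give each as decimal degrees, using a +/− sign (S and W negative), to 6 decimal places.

1. -25.363722, 117.238333
2. -24.782778, -178.587778
3. -89.535083, 10.795403
4. -16.410300, 142.553139
5. -78.050000, -148.328464

Point 1:
  Lat: 25° + 21/60 + 49.4/3600 = 25 + 0.350000 + 0.013722 = 25.3637222
  S ⇒ negate
  Longitude: 117° + 14/60 + 18/3600 = 117 + 0.233333 + 0.005000 = 117.2383333
  E → positive
Point 2:
  φ: 46′ + 58″ = 46.96667′; 24 + 46.96667/60 = 24.7827778
  S ⇒ negate
  Longitude: 35′ + 16″ = 35.26667′; 178 + 35.26667/60 = 178.5877778
  W → negative
Point 3:
  Lat: 32′ + 6.3″ = 32.10500′; 89 + 32.10500/60 = 89.5350833
  S → negative
  Lon: 10° + 47/60 + 43.45/3600 = 10 + 0.783333 + 0.012069 = 10.7954028
  E ⇒ keep positive
Point 4:
  φ: 24′ + 37.08″ = 24.61800′; 16 + 24.61800/60 = 16.4103000
  S ⇒ negate
  λ: 142 + 33/60 + 11.3/3600 = 142.5531389
  E → positive
Point 5:
  Lat: 78 + 3/60 + 0/3600 = 78.0500000
  S ⇒ negate
  Lon: 19′ + 42.47″ = 19.70783′; 148 + 19.70783/60 = 148.3284639
  W → negative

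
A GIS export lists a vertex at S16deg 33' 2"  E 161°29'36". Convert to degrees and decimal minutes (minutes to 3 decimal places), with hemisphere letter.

16° 33.033′ S, 161° 29.600′ E

Lat: seconds/60 = 0.03333; minutes = 33 + 0.03333 = 33.03333
Lon: 29 + 36/60 = 29.60000′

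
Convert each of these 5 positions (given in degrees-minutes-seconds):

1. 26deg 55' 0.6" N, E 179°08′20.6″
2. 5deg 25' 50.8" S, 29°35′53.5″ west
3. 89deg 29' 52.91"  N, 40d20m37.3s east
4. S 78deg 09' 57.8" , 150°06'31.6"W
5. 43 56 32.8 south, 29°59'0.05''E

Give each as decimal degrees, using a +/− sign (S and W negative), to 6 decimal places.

Point 1:
  Lat: 26 + 55/60 + 0.6/3600 = 26.9168333
  N ⇒ keep positive
  λ: 179 + 8/60 + 20.6/3600 = 179.1390556
  E → positive
Point 2:
  φ: 5° + 25/60 + 50.8/3600 = 5 + 0.416667 + 0.014111 = 5.4307778
  S → negative
  Lon: 29 + 35/60 + 53.5/3600 = 29.5981944
  hemisphere W, so the sign is −
Point 3:
  Lat: 89 + 29/60 + 52.91/3600 = 89.4980306
  N ⇒ keep positive
  Longitude: 40 + 20/60 + 37.3/3600 = 40.3436944
  E → positive
Point 4:
  Latitude: 78° + 9/60 + 57.8/3600 = 78 + 0.150000 + 0.016056 = 78.1660556
  hemisphere S, so the sign is −
  Lon: 6′ + 31.6″ = 6.52667′; 150 + 6.52667/60 = 150.1087778
  hemisphere W, so the sign is −
Point 5:
  Lat: 56′ + 32.8″ = 56.54667′; 43 + 56.54667/60 = 43.9424444
  hemisphere S, so the sign is −
  λ: 59′ + 0.05″ = 59.00083′; 29 + 59.00083/60 = 29.9833472
  E ⇒ keep positive

1. 26.916833, 179.139056
2. -5.430778, -29.598194
3. 89.498031, 40.343694
4. -78.166056, -150.108778
5. -43.942444, 29.983347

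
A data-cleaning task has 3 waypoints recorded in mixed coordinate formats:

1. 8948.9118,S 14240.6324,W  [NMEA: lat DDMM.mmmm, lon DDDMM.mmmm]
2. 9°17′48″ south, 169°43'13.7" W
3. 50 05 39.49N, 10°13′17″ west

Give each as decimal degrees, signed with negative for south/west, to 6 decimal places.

Point 1:
  φ: degrees = first 2 digits = 89, minutes = 48.9118; 89 + 48.9118/60 = 89.8151967
  S ⇒ negate
  λ: degrees = first 3 digits = 142, minutes = 40.6324; 142 + 40.6324/60 = 142.6772067
  hemisphere W, so the sign is −
Point 2:
  Latitude: 9° + 17/60 + 48/3600 = 9 + 0.283333 + 0.013333 = 9.2966667
  S → negative
  Longitude: 169 + 43/60 + 13.7/3600 = 169.7204722
  W → negative
Point 3:
  Latitude: 50° + 5/60 + 39.49/3600 = 50 + 0.083333 + 0.010969 = 50.0943028
  N → positive
  Lon: 10 + 13/60 + 17/3600 = 10.2213889
  W ⇒ negate

1. -89.815197, -142.677207
2. -9.296667, -169.720472
3. 50.094303, -10.221389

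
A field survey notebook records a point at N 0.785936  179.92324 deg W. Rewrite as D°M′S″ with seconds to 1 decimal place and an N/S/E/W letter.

0°47′9.4″ N, 179°55′23.7″ W

φ: 0.785936° → 47.15616′; 0.15616 × 60 = 9.370″
Longitude: whole degrees 179; 55.39440′ → 55′ and 23.664″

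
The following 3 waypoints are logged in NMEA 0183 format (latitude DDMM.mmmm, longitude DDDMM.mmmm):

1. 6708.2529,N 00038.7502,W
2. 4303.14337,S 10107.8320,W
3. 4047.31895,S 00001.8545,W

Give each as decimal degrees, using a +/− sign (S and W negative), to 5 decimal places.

1. 67.13755, -0.64584
2. -43.05239, -101.13053
3. -40.78865, -0.03091

Point 1:
  Latitude: degrees = first 2 digits = 67, minutes = 8.2529; 67 + 8.2529/60 = 67.137548
  N ⇒ keep positive
  λ: split at 3 digits → 000° and 38.7502′; 0 + 38.7502/60 = 0.645837
  W → negative
Point 2:
  Latitude: degrees = first 2 digits = 43, minutes = 3.14337; 43 + 3.14337/60 = 43.052390
  S → negative
  Longitude: degrees = first 3 digits = 101, minutes = 7.832; 101 + 7.832/60 = 101.130533
  W → negative
Point 3:
  Latitude: degrees = first 2 digits = 40, minutes = 47.31895; 40 + 47.31895/60 = 40.788649
  hemisphere S, so the sign is −
  λ: split at 3 digits → 000° and 1.8545′; 0 + 1.8545/60 = 0.030908
  hemisphere W, so the sign is −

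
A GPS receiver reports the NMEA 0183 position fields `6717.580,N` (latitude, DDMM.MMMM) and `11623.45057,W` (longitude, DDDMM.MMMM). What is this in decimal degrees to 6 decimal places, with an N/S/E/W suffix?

Lat: split at 2 digits → 67° and 17.58′; 67 + 17.58/60 = 67.2930000
λ: degrees = first 3 digits = 116, minutes = 23.45057; 116 + 23.45057/60 = 116.3908428

67.293000° N, 116.390843° W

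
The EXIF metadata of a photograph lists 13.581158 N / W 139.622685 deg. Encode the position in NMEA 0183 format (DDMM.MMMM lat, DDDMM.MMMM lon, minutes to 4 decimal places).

Lat: fractional part 0.581158 → 34.869480 minutes
λ: 139° + 0.622685 × 60 = 139° 37.361100′

1334.8695,N / 13937.3611,W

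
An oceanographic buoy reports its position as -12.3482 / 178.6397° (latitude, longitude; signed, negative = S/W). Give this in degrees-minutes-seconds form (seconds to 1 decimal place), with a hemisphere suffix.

Latitude is negative → S; |value| = 12.348200
φ: 0.348200° → 20.89200′; 0.89200 × 60 = 53.520″
Lon: 0.639700° → 38.38200′; 0.38200 × 60 = 22.920″

12°20′53.5″ S, 178°38′22.9″ E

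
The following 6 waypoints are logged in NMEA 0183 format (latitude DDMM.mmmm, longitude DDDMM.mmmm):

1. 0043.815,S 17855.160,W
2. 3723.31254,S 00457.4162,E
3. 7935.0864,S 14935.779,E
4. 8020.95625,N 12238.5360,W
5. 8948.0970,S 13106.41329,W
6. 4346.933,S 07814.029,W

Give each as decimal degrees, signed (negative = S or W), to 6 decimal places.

1. -0.730250, -178.919333
2. -37.388542, 4.956937
3. -79.584773, 149.596317
4. 80.349271, -122.642267
5. -89.801617, -131.106888
6. -43.782217, -78.233817

Point 1:
  Latitude: split at 2 digits → 00° and 43.815′; 0 + 43.815/60 = 0.7302500
  hemisphere S, so the sign is −
  λ: degrees = first 3 digits = 178, minutes = 55.16; 178 + 55.16/60 = 178.9193333
  W → negative
Point 2:
  Latitude: degrees = first 2 digits = 37, minutes = 23.31254; 37 + 23.31254/60 = 37.3885423
  hemisphere S, so the sign is −
  Lon: split at 3 digits → 004° and 57.4162′; 4 + 57.4162/60 = 4.9569367
  E → positive
Point 3:
  Lat: split at 2 digits → 79° and 35.0864′; 79 + 35.0864/60 = 79.5847733
  S ⇒ negate
  Longitude: split at 3 digits → 149° and 35.779′; 149 + 35.779/60 = 149.5963167
  E → positive
Point 4:
  Lat: degrees = first 2 digits = 80, minutes = 20.95625; 80 + 20.95625/60 = 80.3492708
  N ⇒ keep positive
  Lon: degrees = first 3 digits = 122, minutes = 38.536; 122 + 38.536/60 = 122.6422667
  W → negative
Point 5:
  φ: split at 2 digits → 89° and 48.097′; 89 + 48.097/60 = 89.8016167
  S ⇒ negate
  Longitude: split at 3 digits → 131° and 6.41329′; 131 + 6.41329/60 = 131.1068882
  hemisphere W, so the sign is −
Point 6:
  Lat: degrees = first 2 digits = 43, minutes = 46.933; 43 + 46.933/60 = 43.7822167
  hemisphere S, so the sign is −
  λ: split at 3 digits → 078° and 14.029′; 78 + 14.029/60 = 78.2338167
  W ⇒ negate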